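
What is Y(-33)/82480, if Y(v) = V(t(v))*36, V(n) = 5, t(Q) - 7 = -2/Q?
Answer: 9/4124 ≈ 0.0021823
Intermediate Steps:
t(Q) = 7 - 2/Q
Y(v) = 180 (Y(v) = 5*36 = 180)
Y(-33)/82480 = 180/82480 = 180*(1/82480) = 9/4124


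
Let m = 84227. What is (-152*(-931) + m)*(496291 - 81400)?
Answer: 93657079449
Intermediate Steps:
(-152*(-931) + m)*(496291 - 81400) = (-152*(-931) + 84227)*(496291 - 81400) = (141512 + 84227)*414891 = 225739*414891 = 93657079449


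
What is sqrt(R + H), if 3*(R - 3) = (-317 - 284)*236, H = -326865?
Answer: I*sqrt(3367266)/3 ≈ 611.67*I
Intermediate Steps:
R = -141827/3 (R = 3 + ((-317 - 284)*236)/3 = 3 + (-601*236)/3 = 3 + (1/3)*(-141836) = 3 - 141836/3 = -141827/3 ≈ -47276.)
sqrt(R + H) = sqrt(-141827/3 - 326865) = sqrt(-1122422/3) = I*sqrt(3367266)/3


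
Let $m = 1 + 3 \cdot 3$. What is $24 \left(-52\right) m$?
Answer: $-12480$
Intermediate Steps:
$m = 10$ ($m = 1 + 9 = 10$)
$24 \left(-52\right) m = 24 \left(-52\right) 10 = \left(-1248\right) 10 = -12480$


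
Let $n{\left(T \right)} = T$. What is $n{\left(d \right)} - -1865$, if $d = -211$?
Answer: $1654$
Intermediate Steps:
$n{\left(d \right)} - -1865 = -211 - -1865 = -211 + 1865 = 1654$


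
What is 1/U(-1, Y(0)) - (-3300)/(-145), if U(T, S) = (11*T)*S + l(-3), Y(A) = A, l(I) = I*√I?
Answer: -660/29 + I*√3/9 ≈ -22.759 + 0.19245*I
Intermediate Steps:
l(I) = I^(3/2)
U(T, S) = -3*I*√3 + 11*S*T (U(T, S) = (11*T)*S + (-3)^(3/2) = 11*S*T - 3*I*√3 = -3*I*√3 + 11*S*T)
1/U(-1, Y(0)) - (-3300)/(-145) = 1/(-3*I*√3 + 11*0*(-1)) - (-3300)/(-145) = 1/(-3*I*√3 + 0) - (-3300)*(-1)/145 = 1/(-3*I*√3) - 44*15/29 = I*√3/9 - 660/29 = -660/29 + I*√3/9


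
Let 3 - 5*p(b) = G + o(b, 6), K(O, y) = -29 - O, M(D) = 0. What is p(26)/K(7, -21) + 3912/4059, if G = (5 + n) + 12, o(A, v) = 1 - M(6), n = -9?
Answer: 4497/4510 ≈ 0.99712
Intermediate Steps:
o(A, v) = 1 (o(A, v) = 1 - 1*0 = 1 + 0 = 1)
G = 8 (G = (5 - 9) + 12 = -4 + 12 = 8)
p(b) = -6/5 (p(b) = 3/5 - (8 + 1)/5 = 3/5 - 1/5*9 = 3/5 - 9/5 = -6/5)
p(26)/K(7, -21) + 3912/4059 = -6/(5*(-29 - 1*7)) + 3912/4059 = -6/(5*(-29 - 7)) + 3912*(1/4059) = -6/5/(-36) + 1304/1353 = -6/5*(-1/36) + 1304/1353 = 1/30 + 1304/1353 = 4497/4510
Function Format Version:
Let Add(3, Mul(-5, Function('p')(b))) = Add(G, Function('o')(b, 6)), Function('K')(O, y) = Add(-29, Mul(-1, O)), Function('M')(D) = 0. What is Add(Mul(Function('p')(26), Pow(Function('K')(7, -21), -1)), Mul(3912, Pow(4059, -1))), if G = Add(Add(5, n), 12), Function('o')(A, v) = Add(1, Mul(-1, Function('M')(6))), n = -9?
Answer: Rational(4497, 4510) ≈ 0.99712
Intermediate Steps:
Function('o')(A, v) = 1 (Function('o')(A, v) = Add(1, Mul(-1, 0)) = Add(1, 0) = 1)
G = 8 (G = Add(Add(5, -9), 12) = Add(-4, 12) = 8)
Function('p')(b) = Rational(-6, 5) (Function('p')(b) = Add(Rational(3, 5), Mul(Rational(-1, 5), Add(8, 1))) = Add(Rational(3, 5), Mul(Rational(-1, 5), 9)) = Add(Rational(3, 5), Rational(-9, 5)) = Rational(-6, 5))
Add(Mul(Function('p')(26), Pow(Function('K')(7, -21), -1)), Mul(3912, Pow(4059, -1))) = Add(Mul(Rational(-6, 5), Pow(Add(-29, Mul(-1, 7)), -1)), Mul(3912, Pow(4059, -1))) = Add(Mul(Rational(-6, 5), Pow(Add(-29, -7), -1)), Mul(3912, Rational(1, 4059))) = Add(Mul(Rational(-6, 5), Pow(-36, -1)), Rational(1304, 1353)) = Add(Mul(Rational(-6, 5), Rational(-1, 36)), Rational(1304, 1353)) = Add(Rational(1, 30), Rational(1304, 1353)) = Rational(4497, 4510)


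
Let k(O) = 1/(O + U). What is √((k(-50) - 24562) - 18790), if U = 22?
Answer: 3*I*√944111/14 ≈ 208.21*I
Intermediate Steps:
k(O) = 1/(22 + O) (k(O) = 1/(O + 22) = 1/(22 + O))
√((k(-50) - 24562) - 18790) = √((1/(22 - 50) - 24562) - 18790) = √((1/(-28) - 24562) - 18790) = √((-1/28 - 24562) - 18790) = √(-687737/28 - 18790) = √(-1213857/28) = 3*I*√944111/14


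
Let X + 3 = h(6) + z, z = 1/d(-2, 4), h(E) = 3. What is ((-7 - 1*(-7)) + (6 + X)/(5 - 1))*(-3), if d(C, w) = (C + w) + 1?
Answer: -19/4 ≈ -4.7500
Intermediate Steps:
d(C, w) = 1 + C + w
z = ⅓ (z = 1/(1 - 2 + 4) = 1/3 = ⅓ ≈ 0.33333)
X = ⅓ (X = -3 + (3 + ⅓) = -3 + 10/3 = ⅓ ≈ 0.33333)
((-7 - 1*(-7)) + (6 + X)/(5 - 1))*(-3) = ((-7 - 1*(-7)) + (6 + ⅓)/(5 - 1))*(-3) = ((-7 + 7) + (19/3)/4)*(-3) = (0 + (19/3)*(¼))*(-3) = (0 + 19/12)*(-3) = (19/12)*(-3) = -19/4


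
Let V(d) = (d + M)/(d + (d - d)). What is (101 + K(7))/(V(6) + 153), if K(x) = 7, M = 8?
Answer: 162/233 ≈ 0.69528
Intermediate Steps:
V(d) = (8 + d)/d (V(d) = (d + 8)/(d + (d - d)) = (8 + d)/(d + 0) = (8 + d)/d)
(101 + K(7))/(V(6) + 153) = (101 + 7)/((8 + 6)/6 + 153) = 108/((⅙)*14 + 153) = 108/(7/3 + 153) = 108/(466/3) = 108*(3/466) = 162/233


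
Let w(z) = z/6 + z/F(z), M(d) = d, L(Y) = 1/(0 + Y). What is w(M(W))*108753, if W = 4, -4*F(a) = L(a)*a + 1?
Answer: -797522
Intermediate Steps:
L(Y) = 1/Y
F(a) = -½ (F(a) = -(a/a + 1)/4 = -(1 + 1)/4 = -¼*2 = -½)
w(z) = -11*z/6 (w(z) = z/6 + z/(-½) = z*(⅙) + z*(-2) = z/6 - 2*z = -11*z/6)
w(M(W))*108753 = -11/6*4*108753 = -22/3*108753 = -797522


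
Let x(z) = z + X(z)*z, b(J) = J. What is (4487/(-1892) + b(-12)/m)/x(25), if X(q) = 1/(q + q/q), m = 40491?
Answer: -6507371/71227350 ≈ -0.091361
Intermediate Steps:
X(q) = 1/(1 + q) (X(q) = 1/(q + 1) = 1/(1 + q))
x(z) = z + z/(1 + z)
(4487/(-1892) + b(-12)/m)/x(25) = (4487/(-1892) - 12/40491)/((25*(2 + 25)/(1 + 25))) = (4487*(-1/1892) - 12*1/40491)/((25*27/26)) = (-4487/1892 - 4/13497)/((25*(1/26)*27)) = -500567/(211044*675/26) = -500567/211044*26/675 = -6507371/71227350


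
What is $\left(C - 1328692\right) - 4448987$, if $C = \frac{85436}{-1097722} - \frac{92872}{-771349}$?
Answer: $- \frac{2446057712130009821}{423363383489} \approx -5.7777 \cdot 10^{6}$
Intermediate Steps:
$C = \frac{18023332210}{423363383489}$ ($C = 85436 \left(- \frac{1}{1097722}\right) - - \frac{92872}{771349} = - \frac{42718}{548861} + \frac{92872}{771349} = \frac{18023332210}{423363383489} \approx 0.042572$)
$\left(C - 1328692\right) - 4448987 = \left(\frac{18023332210}{423363383489} - 1328692\right) - 4448987 = - \frac{562519522711434178}{423363383489} - 4448987 = - \frac{2446057712130009821}{423363383489}$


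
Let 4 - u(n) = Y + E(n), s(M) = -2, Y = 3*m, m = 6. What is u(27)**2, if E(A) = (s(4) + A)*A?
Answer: 474721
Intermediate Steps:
Y = 18 (Y = 3*6 = 18)
E(A) = A*(-2 + A) (E(A) = (-2 + A)*A = A*(-2 + A))
u(n) = -14 - n*(-2 + n) (u(n) = 4 - (18 + n*(-2 + n)) = 4 + (-18 - n*(-2 + n)) = -14 - n*(-2 + n))
u(27)**2 = (-14 - 1*27*(-2 + 27))**2 = (-14 - 1*27*25)**2 = (-14 - 675)**2 = (-689)**2 = 474721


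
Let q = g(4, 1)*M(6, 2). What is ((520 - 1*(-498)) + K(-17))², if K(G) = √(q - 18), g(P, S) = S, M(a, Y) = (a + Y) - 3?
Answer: (1018 + I*√13)² ≈ 1.0363e+6 + 7341.0*I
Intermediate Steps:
M(a, Y) = -3 + Y + a (M(a, Y) = (Y + a) - 3 = -3 + Y + a)
q = 5 (q = 1*(-3 + 2 + 6) = 1*5 = 5)
K(G) = I*√13 (K(G) = √(5 - 18) = √(-13) = I*√13)
((520 - 1*(-498)) + K(-17))² = ((520 - 1*(-498)) + I*√13)² = ((520 + 498) + I*√13)² = (1018 + I*√13)²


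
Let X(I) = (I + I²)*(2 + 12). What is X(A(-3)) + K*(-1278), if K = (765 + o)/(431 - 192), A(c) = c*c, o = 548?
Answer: -1376874/239 ≈ -5761.0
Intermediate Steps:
A(c) = c²
K = 1313/239 (K = (765 + 548)/(431 - 192) = 1313/239 ≈ 5.4937)
X(I) = 14*I + 14*I² (X(I) = (I + I²)*14 = 14*I + 14*I²)
X(A(-3)) + K*(-1278) = 14*(-3)²*(1 + (-3)²) + (1313/239)*(-1278) = 14*9*(1 + 9) - 1678014/239 = 14*9*10 - 1678014/239 = 1260 - 1678014/239 = -1376874/239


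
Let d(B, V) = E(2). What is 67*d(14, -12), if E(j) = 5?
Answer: 335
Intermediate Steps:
d(B, V) = 5
67*d(14, -12) = 67*5 = 335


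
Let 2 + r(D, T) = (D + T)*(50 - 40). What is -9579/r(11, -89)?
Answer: 9579/782 ≈ 12.249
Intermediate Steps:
r(D, T) = -2 + 10*D + 10*T (r(D, T) = -2 + (D + T)*(50 - 40) = -2 + (D + T)*10 = -2 + (10*D + 10*T) = -2 + 10*D + 10*T)
-9579/r(11, -89) = -9579/(-2 + 10*11 + 10*(-89)) = -9579/(-2 + 110 - 890) = -9579/(-782) = -9579*(-1/782) = 9579/782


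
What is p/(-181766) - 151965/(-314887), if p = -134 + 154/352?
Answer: 442626036559/915772007072 ≈ 0.48334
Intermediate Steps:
p = -2137/16 (p = -134 + 154*(1/352) = -134 + 7/16 = -2137/16 ≈ -133.56)
p/(-181766) - 151965/(-314887) = -2137/16/(-181766) - 151965/(-314887) = -2137/16*(-1/181766) - 151965*(-1/314887) = 2137/2908256 + 151965/314887 = 442626036559/915772007072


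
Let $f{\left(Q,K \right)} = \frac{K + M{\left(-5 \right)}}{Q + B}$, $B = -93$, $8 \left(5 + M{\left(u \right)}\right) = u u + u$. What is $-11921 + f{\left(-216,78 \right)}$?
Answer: $- \frac{7367329}{618} \approx -11921.0$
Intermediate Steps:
$M{\left(u \right)} = -5 + \frac{u}{8} + \frac{u^{2}}{8}$ ($M{\left(u \right)} = -5 + \frac{u u + u}{8} = -5 + \frac{u^{2} + u}{8} = -5 + \frac{u + u^{2}}{8} = -5 + \left(\frac{u}{8} + \frac{u^{2}}{8}\right) = -5 + \frac{u}{8} + \frac{u^{2}}{8}$)
$f{\left(Q,K \right)} = \frac{- \frac{5}{2} + K}{-93 + Q}$ ($f{\left(Q,K \right)} = \frac{K + \left(-5 + \frac{1}{8} \left(-5\right) + \frac{\left(-5\right)^{2}}{8}\right)}{Q - 93} = \frac{K - \frac{5}{2}}{-93 + Q} = \frac{- \frac{5}{2} + K}{-93 + Q}$)
$-11921 + f{\left(-216,78 \right)} = -11921 + \frac{- \frac{5}{2} + 78}{-93 - 216} = -11921 + \frac{1}{-309} \cdot \frac{151}{2} = -11921 - \frac{151}{618} = - \frac{7367329}{618}$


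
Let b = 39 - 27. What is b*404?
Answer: 4848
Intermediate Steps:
b = 12
b*404 = 12*404 = 4848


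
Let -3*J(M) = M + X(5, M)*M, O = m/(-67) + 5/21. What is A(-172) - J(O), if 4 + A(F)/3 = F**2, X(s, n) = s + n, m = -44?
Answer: 527034370339/5938947 ≈ 88742.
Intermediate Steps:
X(s, n) = n + s
A(F) = -12 + 3*F**2
O = 1259/1407 (O = -44/(-67) + 5/21 = -44*(-1/67) + 5*(1/21) = 44/67 + 5/21 = 1259/1407 ≈ 0.89481)
J(M) = -M/3 - M*(5 + M)/3 (J(M) = -(M + (M + 5)*M)/3 = -(M + (5 + M)*M)/3 = -(M + M*(5 + M))/3 = -M/3 - M*(5 + M)/3)
A(-172) - J(O) = (-12 + 3*(-172)**2) - (-1)*1259*(6 + 1259/1407)/(3*1407) = (-12 + 3*29584) - (-1)*1259*9701/(3*1407*1407) = (-12 + 88752) - 1*(-12213559/5938947) = 88740 + 12213559/5938947 = 527034370339/5938947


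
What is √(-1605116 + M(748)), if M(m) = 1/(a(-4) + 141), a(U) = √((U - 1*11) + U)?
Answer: √((-226321355 - 1605116*I*√19)/(141 + I*√19)) ≈ 0.e-7 - 1266.9*I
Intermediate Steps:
a(U) = √(-11 + 2*U) (a(U) = √((U - 11) + U) = √((-11 + U) + U) = √(-11 + 2*U))
M(m) = 1/(141 + I*√19) (M(m) = 1/(√(-11 + 2*(-4)) + 141) = 1/(√(-11 - 8) + 141) = 1/(√(-19) + 141) = 1/(I*√19 + 141) = 1/(141 + I*√19))
√(-1605116 + M(748)) = √(-1605116 + (141/19900 - I*√19/19900)) = √(-31941808259/19900 - I*√19/19900)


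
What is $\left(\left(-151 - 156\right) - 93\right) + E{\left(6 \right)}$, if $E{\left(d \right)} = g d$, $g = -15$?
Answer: $-490$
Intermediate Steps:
$E{\left(d \right)} = - 15 d$
$\left(\left(-151 - 156\right) - 93\right) + E{\left(6 \right)} = \left(\left(-151 - 156\right) - 93\right) - 90 = \left(-307 - 93\right) - 90 = -400 - 90 = -490$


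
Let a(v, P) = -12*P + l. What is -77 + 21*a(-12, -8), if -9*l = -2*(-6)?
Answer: 1911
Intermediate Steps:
l = -4/3 (l = -(-2)*(-6)/9 = -⅑*12 = -4/3 ≈ -1.3333)
a(v, P) = -4/3 - 12*P (a(v, P) = -12*P - 4/3 = -4/3 - 12*P)
-77 + 21*a(-12, -8) = -77 + 21*(-4/3 - 12*(-8)) = -77 + 21*(-4/3 + 96) = -77 + 21*(284/3) = -77 + 1988 = 1911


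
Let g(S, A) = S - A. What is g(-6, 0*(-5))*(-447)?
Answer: 2682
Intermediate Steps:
g(-6, 0*(-5))*(-447) = (-6 - 0*(-5))*(-447) = (-6 - 1*0)*(-447) = (-6 + 0)*(-447) = -6*(-447) = 2682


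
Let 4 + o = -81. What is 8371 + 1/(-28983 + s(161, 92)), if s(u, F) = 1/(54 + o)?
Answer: 7521125823/898474 ≈ 8371.0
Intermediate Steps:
o = -85 (o = -4 - 81 = -85)
s(u, F) = -1/31 (s(u, F) = 1/(54 - 85) = 1/(-31) = -1/31)
8371 + 1/(-28983 + s(161, 92)) = 8371 + 1/(-28983 - 1/31) = 8371 + 1/(-898474/31) = 8371 - 31/898474 = 7521125823/898474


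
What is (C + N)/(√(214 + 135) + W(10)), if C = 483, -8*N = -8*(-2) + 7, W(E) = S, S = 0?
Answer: 3841*√349/2792 ≈ 25.701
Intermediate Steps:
W(E) = 0
N = -23/8 (N = -(-8*(-2) + 7)/8 = -(16 + 7)/8 = -⅛*23 = -23/8 ≈ -2.8750)
(C + N)/(√(214 + 135) + W(10)) = (483 - 23/8)/(√(214 + 135) + 0) = 3841/(8*(√349 + 0)) = 3841/(8*(√349)) = 3841*(√349/349)/8 = 3841*√349/2792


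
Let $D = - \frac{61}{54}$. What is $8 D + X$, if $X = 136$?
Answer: $\frac{3428}{27} \approx 126.96$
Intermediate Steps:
$D = - \frac{61}{54}$ ($D = \left(-61\right) \frac{1}{54} = - \frac{61}{54} \approx -1.1296$)
$8 D + X = 8 \left(- \frac{61}{54}\right) + 136 = - \frac{244}{27} + 136 = \frac{3428}{27}$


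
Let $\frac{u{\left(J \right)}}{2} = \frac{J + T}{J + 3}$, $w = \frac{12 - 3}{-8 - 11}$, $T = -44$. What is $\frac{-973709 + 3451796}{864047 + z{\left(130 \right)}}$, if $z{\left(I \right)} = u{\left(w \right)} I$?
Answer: $\frac{29737044}{10313639} \approx 2.8833$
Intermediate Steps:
$w = - \frac{9}{19}$ ($w = \frac{9}{-19} = 9 \left(- \frac{1}{19}\right) = - \frac{9}{19} \approx -0.47368$)
$u{\left(J \right)} = \frac{2 \left(-44 + J\right)}{3 + J}$ ($u{\left(J \right)} = 2 \frac{J - 44}{J + 3} = 2 \frac{-44 + J}{3 + J} = \frac{2 \left(-44 + J\right)}{3 + J}$)
$z{\left(I \right)} = - \frac{845 I}{24}$ ($z{\left(I \right)} = \frac{2 \left(-44 - \frac{9}{19}\right)}{3 - \frac{9}{19}} I = 2 \frac{1}{\frac{48}{19}} \left(- \frac{845}{19}\right) I = 2 \cdot \frac{19}{48} \left(- \frac{845}{19}\right) I = - \frac{845 I}{24}$)
$\frac{-973709 + 3451796}{864047 + z{\left(130 \right)}} = \frac{-973709 + 3451796}{864047 - \frac{54925}{12}} = \frac{2478087}{864047 - \frac{54925}{12}} = \frac{2478087}{\frac{10313639}{12}} = 2478087 \cdot \frac{12}{10313639} = \frac{29737044}{10313639}$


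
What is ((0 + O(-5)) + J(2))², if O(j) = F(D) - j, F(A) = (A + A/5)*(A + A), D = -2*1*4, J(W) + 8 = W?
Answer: 582169/25 ≈ 23287.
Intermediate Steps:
J(W) = -8 + W
D = -8 (D = -2*4 = -8)
F(A) = 12*A²/5 (F(A) = (A + A*(⅕))*(2*A) = (A + A/5)*(2*A) = (6*A/5)*(2*A) = 12*A²/5)
O(j) = 768/5 - j (O(j) = (12/5)*(-8)² - j = (12/5)*64 - j = 768/5 - j)
((0 + O(-5)) + J(2))² = ((0 + (768/5 - 1*(-5))) + (-8 + 2))² = ((0 + (768/5 + 5)) - 6)² = ((0 + 793/5) - 6)² = (793/5 - 6)² = (763/5)² = 582169/25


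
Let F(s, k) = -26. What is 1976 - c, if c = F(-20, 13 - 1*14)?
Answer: 2002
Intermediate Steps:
c = -26
1976 - c = 1976 - 1*(-26) = 1976 + 26 = 2002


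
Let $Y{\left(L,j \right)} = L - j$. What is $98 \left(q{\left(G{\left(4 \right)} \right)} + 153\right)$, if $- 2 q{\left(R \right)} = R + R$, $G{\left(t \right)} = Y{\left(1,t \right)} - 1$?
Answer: $15386$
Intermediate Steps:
$G{\left(t \right)} = - t$ ($G{\left(t \right)} = \left(1 - t\right) - 1 = - t$)
$q{\left(R \right)} = - R$ ($q{\left(R \right)} = - \frac{R + R}{2} = - \frac{2 R}{2} = - R$)
$98 \left(q{\left(G{\left(4 \right)} \right)} + 153\right) = 98 \left(- \left(-1\right) 4 + 153\right) = 98 \left(\left(-1\right) \left(-4\right) + 153\right) = 98 \left(4 + 153\right) = 98 \cdot 157 = 15386$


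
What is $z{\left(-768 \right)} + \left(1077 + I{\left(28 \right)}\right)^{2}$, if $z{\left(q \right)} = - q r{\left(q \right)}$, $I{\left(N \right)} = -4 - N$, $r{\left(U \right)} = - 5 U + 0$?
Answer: $4041145$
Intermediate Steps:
$r{\left(U \right)} = - 5 U$
$z{\left(q \right)} = 5 q^{2}$ ($z{\left(q \right)} = - q \left(- 5 q\right) = 5 q^{2}$)
$z{\left(-768 \right)} + \left(1077 + I{\left(28 \right)}\right)^{2} = 5 \left(-768\right)^{2} + \left(1077 - 32\right)^{2} = 5 \cdot 589824 + \left(1077 - 32\right)^{2} = 2949120 + \left(1077 - 32\right)^{2} = 2949120 + 1045^{2} = 2949120 + 1092025 = 4041145$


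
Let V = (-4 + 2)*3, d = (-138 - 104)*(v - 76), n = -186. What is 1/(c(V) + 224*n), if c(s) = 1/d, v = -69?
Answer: -35090/1461989759 ≈ -2.4002e-5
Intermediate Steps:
d = 35090 (d = (-138 - 104)*(-69 - 76) = -242*(-145) = 35090)
V = -6 (V = -2*3 = -6)
c(s) = 1/35090
1/(c(V) + 224*n) = 1/(1/35090 + 224*(-186)) = 1/(1/35090 - 41664) = 1/(-1461989759/35090) = -35090/1461989759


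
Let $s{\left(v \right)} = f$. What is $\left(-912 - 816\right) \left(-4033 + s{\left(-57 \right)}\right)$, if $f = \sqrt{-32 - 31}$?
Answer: $6969024 - 5184 i \sqrt{7} \approx 6.969 \cdot 10^{6} - 13716.0 i$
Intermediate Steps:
$f = 3 i \sqrt{7}$ ($f = \sqrt{-63} = 3 i \sqrt{7} \approx 7.9373 i$)
$s{\left(v \right)} = 3 i \sqrt{7}$
$\left(-912 - 816\right) \left(-4033 + s{\left(-57 \right)}\right) = \left(-912 - 816\right) \left(-4033 + 3 i \sqrt{7}\right) = - 1728 \left(-4033 + 3 i \sqrt{7}\right) = 6969024 - 5184 i \sqrt{7}$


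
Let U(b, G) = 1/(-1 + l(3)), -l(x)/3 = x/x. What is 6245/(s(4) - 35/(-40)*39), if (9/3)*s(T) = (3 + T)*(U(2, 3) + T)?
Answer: 49960/343 ≈ 145.66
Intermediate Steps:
l(x) = -3 (l(x) = -3*x/x = -3*1 = -3)
U(b, G) = -¼ (U(b, G) = 1/(-1 - 3) = 1/(-4) = -¼)
s(T) = (3 + T)*(-¼ + T)/3 (s(T) = ((3 + T)*(-¼ + T))/3 = (3 + T)*(-¼ + T)/3)
6245/(s(4) - 35/(-40)*39) = 6245/((-¼ + (⅓)*4² + (11/12)*4) - 35/(-40)*39) = 6245/((-¼ + (⅓)*16 + 11/3) - 35*(-1/40)*39) = 6245/((-¼ + 16/3 + 11/3) + (7/8)*39) = 6245/(35/4 + 273/8) = 6245/(343/8) = 6245*(8/343) = 49960/343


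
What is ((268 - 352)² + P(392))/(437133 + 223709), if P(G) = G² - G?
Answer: 11452/47203 ≈ 0.24261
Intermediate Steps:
((268 - 352)² + P(392))/(437133 + 223709) = ((268 - 352)² + 392*(-1 + 392))/(437133 + 223709) = ((-84)² + 392*391)/660842 = (7056 + 153272)*(1/660842) = 160328*(1/660842) = 11452/47203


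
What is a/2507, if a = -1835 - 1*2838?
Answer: -4673/2507 ≈ -1.8640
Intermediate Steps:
a = -4673 (a = -1835 - 2838 = -4673)
a/2507 = -4673/2507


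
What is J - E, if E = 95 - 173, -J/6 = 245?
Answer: -1392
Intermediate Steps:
J = -1470 (J = -6*245 = -1470)
E = -78
J - E = -1470 - 1*(-78) = -1470 + 78 = -1392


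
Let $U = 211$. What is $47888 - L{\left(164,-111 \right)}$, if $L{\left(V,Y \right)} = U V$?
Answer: $13284$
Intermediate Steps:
$L{\left(V,Y \right)} = 211 V$
$47888 - L{\left(164,-111 \right)} = 47888 - 211 \cdot 164 = 47888 - 34604 = 13284$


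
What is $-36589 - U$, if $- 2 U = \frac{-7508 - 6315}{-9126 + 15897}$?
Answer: $- \frac{495502061}{13542} \approx -36590.0$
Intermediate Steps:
$U = \frac{13823}{13542}$ ($U = - \frac{\left(-7508 - 6315\right) \frac{1}{-9126 + 15897}}{2} = - \frac{\left(-13823\right) \frac{1}{6771}}{2} = \left(- \frac{1}{2}\right) \left(- \frac{13823}{6771}\right) = \frac{13823}{13542} \approx 1.0208$)
$-36589 - U = -36589 - \frac{13823}{13542} = - \frac{495502061}{13542}$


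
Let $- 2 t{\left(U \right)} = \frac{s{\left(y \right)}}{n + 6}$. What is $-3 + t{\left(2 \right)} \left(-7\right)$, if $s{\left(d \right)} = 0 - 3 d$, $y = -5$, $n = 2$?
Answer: $\frac{57}{16} \approx 3.5625$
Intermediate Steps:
$s{\left(d \right)} = - 3 d$
$t{\left(U \right)} = - \frac{15}{16}$ ($t{\left(U \right)} = - \frac{\left(-3\right) \left(-5\right) \frac{1}{2 + 6}}{2} = - \frac{15 \cdot \frac{1}{8}}{2} = \left(- \frac{1}{2}\right) \frac{15}{8} = - \frac{15}{16}$)
$-3 + t{\left(2 \right)} \left(-7\right) = -3 - - \frac{105}{16} = -3 + \frac{105}{16} = \frac{57}{16}$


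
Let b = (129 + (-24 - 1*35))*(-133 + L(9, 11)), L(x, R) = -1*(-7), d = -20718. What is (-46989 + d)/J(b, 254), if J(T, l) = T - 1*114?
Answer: 22569/2978 ≈ 7.5786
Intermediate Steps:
L(x, R) = 7
b = -8820 (b = (129 + (-24 - 1*35))*(-133 + 7) = (129 + (-24 - 35))*(-126) = (129 - 59)*(-126) = 70*(-126) = -8820)
J(T, l) = -114 + T (J(T, l) = T - 114 = -114 + T)
(-46989 + d)/J(b, 254) = (-46989 - 20718)/(-114 - 8820) = -67707/(-8934) = -67707*(-1/8934) = 22569/2978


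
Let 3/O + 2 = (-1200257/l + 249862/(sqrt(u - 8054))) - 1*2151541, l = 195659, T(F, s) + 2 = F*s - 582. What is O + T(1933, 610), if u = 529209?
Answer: 18141131911855212441776102062536841/15392807673079095185107053036 - 4782664046469611*sqrt(521155)/15392807673079095185107053036 ≈ 1.1785e+6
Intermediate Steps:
T(F, s) = -584 + F*s (T(F, s) = -2 + (F*s - 582) = -2 + (-582 + F*s) = -584 + F*s)
O = 3/(-420969952094/195659 + 249862*sqrt(521155)/521155) (O = 3/(-2 + ((-1200257/195659 + 249862/(sqrt(529209 - 8054))) - 1*2151541)) = 3/(-2 + ((-1200257*1/195659 + 249862/(sqrt(521155))) - 2151541)) = 3/(-2 + ((-1200257/195659 + 249862*(sqrt(521155)/521155)) - 2151541)) = 3/(-2 + ((-1200257/195659 + 249862*sqrt(521155)/521155) - 2151541)) = 3/(-2 + (-420969560776/195659 + 249862*sqrt(521155)/521155)) = 3/(-420969952094/195659 + 249862*sqrt(521155)/521155) ≈ -1.3946e-6)
O + T(1933, 610) = (-21462872251074864828815/15392807673079095185107053036 - 4782664046469611*sqrt(521155)/15392807673079095185107053036) + (-584 + 1933*610) = (-21462872251074864828815/15392807673079095185107053036 - 4782664046469611*sqrt(521155)/15392807673079095185107053036) + (-584 + 1179130) = (-21462872251074864828815/15392807673079095185107053036 - 4782664046469611*sqrt(521155)/15392807673079095185107053036) + 1178546 = 18141131911855212441776102062536841/15392807673079095185107053036 - 4782664046469611*sqrt(521155)/15392807673079095185107053036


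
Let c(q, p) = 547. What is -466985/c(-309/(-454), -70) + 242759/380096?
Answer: -177366341387/207912512 ≈ -853.08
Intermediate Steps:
-466985/c(-309/(-454), -70) + 242759/380096 = -466985/547 + 242759/380096 = -177366341387/207912512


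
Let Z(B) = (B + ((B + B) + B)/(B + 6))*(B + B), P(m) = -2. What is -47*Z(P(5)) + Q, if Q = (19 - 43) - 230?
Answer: -912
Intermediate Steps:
Q = -254 (Q = -24 - 230 = -254)
Z(B) = 2*B*(B + 3*B/(6 + B)) (Z(B) = (B + (2*B + B)/(6 + B))*(2*B) = (B + (3*B)/(6 + B))*(2*B) = (B + 3*B/(6 + B))*(2*B) = 2*B*(B + 3*B/(6 + B)))
-47*Z(P(5)) + Q = -94*(-2)**2*(9 - 2)/(6 - 2) - 254 = -94*4*7/4 - 254 = -47*14 - 254 = -658 - 254 = -912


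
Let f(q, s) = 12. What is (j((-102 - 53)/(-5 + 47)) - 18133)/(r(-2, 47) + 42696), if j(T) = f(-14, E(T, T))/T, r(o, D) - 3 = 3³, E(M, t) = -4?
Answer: -2811119/6622530 ≈ -0.42448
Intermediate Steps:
r(o, D) = 30 (r(o, D) = 3 + 3³ = 3 + 27 = 30)
j(T) = 12/T
(j((-102 - 53)/(-5 + 47)) - 18133)/(r(-2, 47) + 42696) = (12/(((-102 - 53)/(-5 + 47))) - 18133)/(30 + 42696) = (12/((-155/42)) - 18133)/42726 = (12/((-155*1/42)) - 18133)*(1/42726) = (12/(-155/42) - 18133)*(1/42726) = (12*(-42/155) - 18133)*(1/42726) = (-504/155 - 18133)*(1/42726) = -2811119/155*1/42726 = -2811119/6622530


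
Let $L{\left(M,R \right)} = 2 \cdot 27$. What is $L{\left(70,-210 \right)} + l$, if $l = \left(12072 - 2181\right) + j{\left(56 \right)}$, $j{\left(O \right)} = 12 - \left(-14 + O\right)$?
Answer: $9915$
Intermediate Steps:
$L{\left(M,R \right)} = 54$
$j{\left(O \right)} = 26 - O$
$l = 9861$ ($l = \left(12072 - 2181\right) + \left(26 - 56\right) = 9891 + \left(26 - 56\right) = 9891 - 30 = 9861$)
$L{\left(70,-210 \right)} + l = 54 + 9861 = 9915$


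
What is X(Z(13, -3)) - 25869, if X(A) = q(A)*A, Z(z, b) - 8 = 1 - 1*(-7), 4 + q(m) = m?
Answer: -25677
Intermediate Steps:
q(m) = -4 + m
Z(z, b) = 16 (Z(z, b) = 8 + (1 - 1*(-7)) = 8 + (1 + 7) = 8 + 8 = 16)
X(A) = A*(-4 + A) (X(A) = (-4 + A)*A = A*(-4 + A))
X(Z(13, -3)) - 25869 = 16*(-4 + 16) - 25869 = 16*12 - 25869 = 192 - 25869 = -25677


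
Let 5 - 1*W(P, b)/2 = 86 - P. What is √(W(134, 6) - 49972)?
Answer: I*√49866 ≈ 223.31*I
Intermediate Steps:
W(P, b) = -162 + 2*P (W(P, b) = 10 - 2*(86 - P) = 10 + (-172 + 2*P) = -162 + 2*P)
√(W(134, 6) - 49972) = √((-162 + 2*134) - 49972) = √((-162 + 268) - 49972) = √(106 - 49972) = √(-49866) = I*√49866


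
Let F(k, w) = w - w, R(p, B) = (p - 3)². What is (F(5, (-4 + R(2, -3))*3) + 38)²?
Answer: 1444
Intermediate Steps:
R(p, B) = (-3 + p)²
F(k, w) = 0
(F(5, (-4 + R(2, -3))*3) + 38)² = (0 + 38)² = 38² = 1444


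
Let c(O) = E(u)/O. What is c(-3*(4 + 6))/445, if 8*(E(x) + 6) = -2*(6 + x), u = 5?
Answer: 7/10680 ≈ 0.00065543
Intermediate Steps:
E(x) = -15/2 - x/4 (E(x) = -6 + (-2*(6 + x))/8 = -6 + (-12 - 2*x)/8 = -6 + (-3/2 - x/4) = -15/2 - x/4)
c(O) = -35/(4*O) (c(O) = (-15/2 - 1/4*5)/O = (-15/2 - 5/4)/O = -35/(4*O))
c(-3*(4 + 6))/445 = -35*(-1/(3*(4 + 6)))/4/445 = -35/(4*((-3*10)))*(1/445) = -35/4/(-30)*(1/445) = -35/4*(-1/30)*(1/445) = (7/24)*(1/445) = 7/10680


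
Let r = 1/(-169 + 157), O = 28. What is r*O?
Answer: -7/3 ≈ -2.3333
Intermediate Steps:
r = -1/12 (r = 1/(-12) = -1/12 ≈ -0.083333)
r*O = -1/12*28 = -7/3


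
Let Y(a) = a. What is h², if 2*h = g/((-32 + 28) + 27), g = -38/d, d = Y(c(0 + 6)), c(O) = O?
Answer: 361/19044 ≈ 0.018956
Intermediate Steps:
d = 6 (d = 0 + 6 = 6)
g = -19/3 (g = -38/6 = -38*⅙ = -19/3 ≈ -6.3333)
h = -19/138 (h = (-19/(3*((-32 + 28) + 27)))/2 = (-19/(3*(-4 + 27)))/2 = (-19/3/23)/2 = (-19/3*1/23)/2 = (½)*(-19/69) = -19/138 ≈ -0.13768)
h² = (-19/138)² = 361/19044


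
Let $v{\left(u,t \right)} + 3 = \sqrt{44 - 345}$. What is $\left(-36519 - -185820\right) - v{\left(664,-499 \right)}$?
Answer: $149304 - i \sqrt{301} \approx 1.493 \cdot 10^{5} - 17.349 i$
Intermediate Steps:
$v{\left(u,t \right)} = -3 + i \sqrt{301}$ ($v{\left(u,t \right)} = -3 + \sqrt{44 - 345} = -3 + \sqrt{-301} = -3 + i \sqrt{301}$)
$\left(-36519 - -185820\right) - v{\left(664,-499 \right)} = \left(-36519 - -185820\right) - \left(-3 + i \sqrt{301}\right) = \left(-36519 + 185820\right) + \left(3 - i \sqrt{301}\right) = 149301 + \left(3 - i \sqrt{301}\right) = 149304 - i \sqrt{301}$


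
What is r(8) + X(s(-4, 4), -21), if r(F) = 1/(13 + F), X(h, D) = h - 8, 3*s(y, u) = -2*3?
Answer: -209/21 ≈ -9.9524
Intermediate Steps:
s(y, u) = -2 (s(y, u) = (-2*3)/3 = (1/3)*(-6) = -2)
X(h, D) = -8 + h
r(8) + X(s(-4, 4), -21) = 1/(13 + 8) + (-8 - 2) = 1/21 - 10 = -209/21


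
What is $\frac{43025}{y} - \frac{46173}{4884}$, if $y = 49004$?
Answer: $- \frac{85521983}{9972314} \approx -8.5759$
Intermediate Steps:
$\frac{43025}{y} - \frac{46173}{4884} = \frac{43025}{49004} - \frac{46173}{4884} = 43025 \cdot \frac{1}{49004} - \frac{15391}{1628} = \frac{43025}{49004} - \frac{15391}{1628} = - \frac{85521983}{9972314}$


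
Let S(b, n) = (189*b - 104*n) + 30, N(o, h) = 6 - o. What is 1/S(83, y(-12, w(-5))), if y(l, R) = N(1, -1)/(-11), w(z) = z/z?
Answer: 11/173407 ≈ 6.3435e-5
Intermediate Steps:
w(z) = 1
y(l, R) = -5/11 (y(l, R) = (6 - 1*1)/(-11) = (6 - 1)*(-1/11) = 5*(-1/11) = -5/11)
S(b, n) = 30 - 104*n + 189*b (S(b, n) = (-104*n + 189*b) + 30 = 30 - 104*n + 189*b)
1/S(83, y(-12, w(-5))) = 1/(30 - 104*(-5/11) + 189*83) = 1/(30 + 520/11 + 15687) = 1/(173407/11) = 11/173407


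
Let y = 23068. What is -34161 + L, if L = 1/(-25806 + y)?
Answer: -93532819/2738 ≈ -34161.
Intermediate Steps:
L = -1/2738 (L = 1/(-25806 + 23068) = 1/(-2738) = -1/2738 ≈ -0.00036523)
-34161 + L = -34161 - 1/2738 = -93532819/2738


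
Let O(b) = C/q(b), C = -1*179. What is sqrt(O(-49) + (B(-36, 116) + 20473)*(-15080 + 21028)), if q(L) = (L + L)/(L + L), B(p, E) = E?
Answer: sqrt(122463193) ≈ 11066.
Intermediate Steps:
C = -179
q(L) = 1 (q(L) = (2*L)/((2*L)) = (2*L)*(1/(2*L)) = 1)
O(b) = -179 (O(b) = -179/1 = -179*1 = -179)
sqrt(O(-49) + (B(-36, 116) + 20473)*(-15080 + 21028)) = sqrt(-179 + (116 + 20473)*(-15080 + 21028)) = sqrt(-179 + 20589*5948) = sqrt(-179 + 122463372) = sqrt(122463193)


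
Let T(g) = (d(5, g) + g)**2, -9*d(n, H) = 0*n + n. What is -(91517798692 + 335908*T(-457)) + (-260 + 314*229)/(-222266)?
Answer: -1456869616682648515/9001773 ≈ -1.6184e+11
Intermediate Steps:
d(n, H) = -n/9 (d(n, H) = -(0*n + n)/9 = -(0 + n)/9 = -n/9)
T(g) = (-5/9 + g)**2 (T(g) = (-1/9*5 + g)**2 = (-5/9 + g)**2)
-(91517798692 + 335908*T(-457)) + (-260 + 314*229)/(-222266) = -(91517798692 + 335908*(-5 + 9*(-457))**2/81) + (-260 + 314*229)/(-222266) = -(91517798692 + 335908*(-5 - 4113)**2/81) + (-260 + 71906)*(-1/222266) = -335908/(1/(272449 + (1/81)*(-4118)**2)) + 71646*(-1/222266) = -335908/(1/(272449 + (1/81)*16957924)) - 35823/111133 = -335908/(1/(272449 + 16957924/81)) - 35823/111133 = -335908/(1/(39026293/81)) - 35823/111133 = -335908/81/39026293 - 35823/111133 = -335908*39026293/81 - 35823/111133 = -13109244029044/81 - 35823/111133 = -1456869616682648515/9001773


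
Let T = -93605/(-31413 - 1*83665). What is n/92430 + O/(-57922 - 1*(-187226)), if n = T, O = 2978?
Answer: 198050472569/8596016407251 ≈ 0.023040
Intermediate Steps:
T = 93605/115078 (T = -93605/(-31413 - 83665) = -93605/(-115078) = -93605*(-1/115078) = 93605/115078 ≈ 0.81341)
n = 93605/115078 ≈ 0.81341
n/92430 + O/(-57922 - 1*(-187226)) = (93605/115078)/92430 + 2978/(-57922 - 1*(-187226)) = (93605/115078)*(1/92430) + 2978/(-57922 + 187226) = 18721/2127331908 + 2978/129304 = 18721/2127331908 + 2978*(1/129304) = 18721/2127331908 + 1489/64652 = 198050472569/8596016407251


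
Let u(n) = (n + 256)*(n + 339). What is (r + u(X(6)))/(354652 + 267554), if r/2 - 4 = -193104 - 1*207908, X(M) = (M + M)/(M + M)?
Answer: -3054/2659 ≈ -1.1486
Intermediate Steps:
X(M) = 1 (X(M) = (2*M)/((2*M)) = (2*M)*(1/(2*M)) = 1)
r = -802016 (r = 8 + 2*(-193104 - 1*207908) = 8 + 2*(-193104 - 207908) = 8 + 2*(-401012) = 8 - 802024 = -802016)
u(n) = (256 + n)*(339 + n)
(r + u(X(6)))/(354652 + 267554) = (-802016 + (86784 + 1² + 595*1))/(354652 + 267554) = (-802016 + (86784 + 1 + 595))/622206 = (-802016 + 87380)*(1/622206) = -714636*1/622206 = -3054/2659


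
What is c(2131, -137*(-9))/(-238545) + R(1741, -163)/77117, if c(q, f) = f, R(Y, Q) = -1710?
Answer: -55888579/2043986085 ≈ -0.027343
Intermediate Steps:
c(2131, -137*(-9))/(-238545) + R(1741, -163)/77117 = -137*(-9)/(-238545) - 1710/77117 = 1233*(-1/238545) - 1710*1/77117 = -137/26505 - 1710/77117 = -55888579/2043986085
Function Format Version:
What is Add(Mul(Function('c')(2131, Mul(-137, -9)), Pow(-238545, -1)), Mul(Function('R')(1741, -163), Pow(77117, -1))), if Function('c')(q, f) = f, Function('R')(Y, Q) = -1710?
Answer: Rational(-55888579, 2043986085) ≈ -0.027343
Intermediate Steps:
Add(Mul(Function('c')(2131, Mul(-137, -9)), Pow(-238545, -1)), Mul(Function('R')(1741, -163), Pow(77117, -1))) = Add(Mul(Mul(-137, -9), Pow(-238545, -1)), Mul(-1710, Pow(77117, -1))) = Add(Mul(1233, Rational(-1, 238545)), Mul(-1710, Rational(1, 77117))) = Add(Rational(-137, 26505), Rational(-1710, 77117)) = Rational(-55888579, 2043986085)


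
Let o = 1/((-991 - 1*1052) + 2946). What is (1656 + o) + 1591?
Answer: 2932042/903 ≈ 3247.0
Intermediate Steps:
o = 1/903 (o = 1/((-991 - 1052) + 2946) = 1/(-2043 + 2946) = 1/903 ≈ 0.0011074)
(1656 + o) + 1591 = (1656 + 1/903) + 1591 = 1495369/903 + 1591 = 2932042/903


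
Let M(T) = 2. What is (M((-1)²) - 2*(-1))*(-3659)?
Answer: -14636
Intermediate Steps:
(M((-1)²) - 2*(-1))*(-3659) = (2 - 2*(-1))*(-3659) = (2 + 2)*(-3659) = 4*(-3659) = -14636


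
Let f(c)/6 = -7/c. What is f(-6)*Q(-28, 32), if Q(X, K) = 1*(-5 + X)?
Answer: -231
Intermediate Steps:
Q(X, K) = -5 + X
f(c) = -42/c (f(c) = 6*(-7/c) = -42/c)
f(-6)*Q(-28, 32) = (-42/(-6))*(-5 - 28) = -42*(-⅙)*(-33) = 7*(-33) = -231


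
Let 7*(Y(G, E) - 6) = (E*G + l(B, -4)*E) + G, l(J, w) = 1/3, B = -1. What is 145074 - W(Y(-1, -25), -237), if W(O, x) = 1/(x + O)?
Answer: 696935517/4804 ≈ 1.4507e+5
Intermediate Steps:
l(J, w) = ⅓
Y(G, E) = 6 + G/7 + E/21 + E*G/7 (Y(G, E) = 6 + ((E*G + E/3) + G)/7 = 6 + ((E/3 + E*G) + G)/7 = 6 + (G + E/3 + E*G)/7 = 6 + (G/7 + E/21 + E*G/7) = 6 + G/7 + E/21 + E*G/7)
W(O, x) = 1/(O + x)
145074 - W(Y(-1, -25), -237) = 145074 - 1/((6 + (⅐)*(-1) + (1/21)*(-25) + (⅐)*(-25)*(-1)) - 237) = 145074 - 1/((6 - ⅐ - 25/21 + 25/7) - 237) = 145074 - 1/(173/21 - 237) = 145074 - 1/(-4804/21) = 145074 - 1*(-21/4804) = 145074 + 21/4804 = 696935517/4804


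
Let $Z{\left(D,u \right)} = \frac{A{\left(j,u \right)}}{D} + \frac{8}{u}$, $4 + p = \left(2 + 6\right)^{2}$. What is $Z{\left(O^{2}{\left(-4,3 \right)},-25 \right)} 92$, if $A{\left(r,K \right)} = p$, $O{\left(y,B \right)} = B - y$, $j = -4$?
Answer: $\frac{101936}{1225} \approx 83.213$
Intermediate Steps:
$p = 60$ ($p = -4 + \left(2 + 6\right)^{2} = -4 + 8^{2} = -4 + 64 = 60$)
$A{\left(r,K \right)} = 60$
$Z{\left(D,u \right)} = \frac{8}{u} + \frac{60}{D}$ ($Z{\left(D,u \right)} = \frac{60}{D} + \frac{8}{u} = \frac{8}{u} + \frac{60}{D}$)
$Z{\left(O^{2}{\left(-4,3 \right)},-25 \right)} 92 = \left(\frac{8}{-25} + \frac{60}{\left(3 - -4\right)^{2}}\right) 92 = \left(8 \left(- \frac{1}{25}\right) + \frac{60}{\left(3 + 4\right)^{2}}\right) 92 = \left(- \frac{8}{25} + \frac{60}{7^{2}}\right) 92 = \left(- \frac{8}{25} + \frac{60}{49}\right) 92 = \frac{1108}{1225} \cdot 92 = \frac{101936}{1225}$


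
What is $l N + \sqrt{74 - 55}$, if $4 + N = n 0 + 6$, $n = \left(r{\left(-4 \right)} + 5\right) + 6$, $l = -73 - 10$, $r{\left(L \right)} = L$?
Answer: $-166 + \sqrt{19} \approx -161.64$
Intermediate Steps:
$l = -83$ ($l = -73 - 10 = -83$)
$n = 7$ ($n = \left(-4 + 5\right) + 6 = 1 + 6 = 7$)
$N = 2$ ($N = -4 + \left(7 \cdot 0 + 6\right) = -4 + \left(0 + 6\right) = -4 + 6 = 2$)
$l N + \sqrt{74 - 55} = \left(-83\right) 2 + \sqrt{74 - 55} = -166 + \sqrt{19}$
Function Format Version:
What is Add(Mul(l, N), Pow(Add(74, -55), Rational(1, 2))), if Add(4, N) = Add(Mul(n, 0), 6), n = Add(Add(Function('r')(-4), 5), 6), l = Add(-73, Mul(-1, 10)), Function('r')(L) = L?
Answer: Add(-166, Pow(19, Rational(1, 2))) ≈ -161.64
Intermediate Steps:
l = -83 (l = Add(-73, -10) = -83)
n = 7 (n = Add(Add(-4, 5), 6) = Add(1, 6) = 7)
N = 2 (N = Add(-4, Add(Mul(7, 0), 6)) = Add(-4, Add(0, 6)) = Add(-4, 6) = 2)
Add(Mul(l, N), Pow(Add(74, -55), Rational(1, 2))) = Add(Mul(-83, 2), Pow(Add(74, -55), Rational(1, 2))) = Add(-166, Pow(19, Rational(1, 2)))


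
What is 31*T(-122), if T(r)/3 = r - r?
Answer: 0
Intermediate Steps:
T(r) = 0 (T(r) = 3*(r - r) = 3*0 = 0)
31*T(-122) = 31*0 = 0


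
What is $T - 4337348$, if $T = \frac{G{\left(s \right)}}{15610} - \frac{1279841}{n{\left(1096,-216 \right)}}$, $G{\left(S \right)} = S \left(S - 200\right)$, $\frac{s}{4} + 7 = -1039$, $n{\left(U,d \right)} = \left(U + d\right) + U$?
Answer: $- \frac{66885396867517}{15422680} \approx -4.3368 \cdot 10^{6}$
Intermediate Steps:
$n{\left(U,d \right)} = d + 2 U$
$s = -4184$ ($s = -28 + 4 \left(-1039\right) = -28 - 4156 = -4184$)
$G{\left(S \right)} = S \left(-200 + S\right)$
$T = \frac{8133385123}{15422680}$ ($T = \frac{\left(-4184\right) \left(-200 - 4184\right)}{15610} - \frac{1279841}{-216 + 2 \cdot 1096} = \left(-4184\right) \left(-4384\right) \frac{1}{15610} - \frac{1279841}{-216 + 2192} = 18342656 \cdot \frac{1}{15610} - \frac{1279841}{1976} = \frac{9171328}{7805} - \frac{1279841}{1976} = \frac{8133385123}{15422680} \approx 527.37$)
$T - 4337348 = \frac{8133385123}{15422680} - 4337348 = - \frac{66885396867517}{15422680}$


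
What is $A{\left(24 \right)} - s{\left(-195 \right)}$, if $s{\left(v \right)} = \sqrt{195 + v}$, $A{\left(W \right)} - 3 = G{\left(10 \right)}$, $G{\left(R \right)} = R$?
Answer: $13$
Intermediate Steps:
$A{\left(W \right)} = 13$ ($A{\left(W \right)} = 3 + 10 = 13$)
$A{\left(24 \right)} - s{\left(-195 \right)} = 13 - \sqrt{195 - 195} = 13 - \sqrt{0} = 13 - 0 = 13 + 0 = 13$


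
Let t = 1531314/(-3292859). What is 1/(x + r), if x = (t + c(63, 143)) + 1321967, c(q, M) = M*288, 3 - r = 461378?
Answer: 3292859/2969419686270 ≈ 1.1089e-6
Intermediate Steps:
r = -461375 (r = 3 - 1*461378 = 3 - 461378 = -461375)
t = -1531314/3292859 (t = 1531314*(-1/3292859) = -1531314/3292859 ≈ -0.46504)
c(q, M) = 288*M
x = 4488662507395/3292859 (x = (-1531314/3292859 + 288*143) + 1321967 = (-1531314/3292859 + 41184) + 1321967 = 135611573742/3292859 + 1321967 = 4488662507395/3292859 ≈ 1.3632e+6)
1/(x + r) = 1/(4488662507395/3292859 - 461375) = 1/(2969419686270/3292859) = 3292859/2969419686270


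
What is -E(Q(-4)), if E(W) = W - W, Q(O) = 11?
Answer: 0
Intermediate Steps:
E(W) = 0
-E(Q(-4)) = -1*0 = 0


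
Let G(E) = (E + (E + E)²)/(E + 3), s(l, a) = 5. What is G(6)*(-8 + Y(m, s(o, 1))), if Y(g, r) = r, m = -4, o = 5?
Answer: -50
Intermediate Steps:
G(E) = (E + 4*E²)/(3 + E) (G(E) = (E + (2*E)²)/(3 + E) = (E + 4*E²)/(3 + E))
G(6)*(-8 + Y(m, s(o, 1))) = (6*(1 + 4*6)/(3 + 6))*(-8 + 5) = (6*(1 + 24)/9)*(-3) = (6*(⅑)*25)*(-3) = (50/3)*(-3) = -50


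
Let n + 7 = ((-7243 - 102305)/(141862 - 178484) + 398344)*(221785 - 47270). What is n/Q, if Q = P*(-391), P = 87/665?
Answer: -846502043406763345/622885287 ≈ -1.3590e+9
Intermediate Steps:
P = 87/665 (P = 87*(1/665) = 87/665 ≈ 0.13083)
Q = -34017/665 (Q = (87/665)*(-391) = -34017/665 ≈ -51.153)
n = 1272935403619193/18311 (n = -7 + ((-7243 - 102305)/(141862 - 178484) + 398344)*(221785 - 47270) = -7 + (-109548/(-36622) + 398344)*174515 = -7 + (-109548*(-1/36622) + 398344)*174515 = -7 + (54774/18311 + 398344)*174515 = -7 + (7294131758/18311)*174515 = -7 + 1272935403747370/18311 = 1272935403619193/18311 ≈ 6.9518e+10)
n/Q = 1272935403619193/(18311*(-34017/665)) = (1272935403619193/18311)*(-665/34017) = -846502043406763345/622885287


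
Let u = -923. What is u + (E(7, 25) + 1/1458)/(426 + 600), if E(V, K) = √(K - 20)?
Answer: -1380723083/1495908 + √5/1026 ≈ -923.00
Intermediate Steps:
E(V, K) = √(-20 + K)
u + (E(7, 25) + 1/1458)/(426 + 600) = -923 + (√(-20 + 25) + 1/1458)/(426 + 600) = -923 + (√5 + 1/1458)/1026 = -923 + (1/1458 + √5)*(1/1026) = -923 + (1/1495908 + √5/1026) = -1380723083/1495908 + √5/1026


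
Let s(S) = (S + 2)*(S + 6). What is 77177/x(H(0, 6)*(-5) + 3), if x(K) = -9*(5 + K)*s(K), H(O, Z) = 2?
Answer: 77177/90 ≈ 857.52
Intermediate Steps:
s(S) = (2 + S)*(6 + S)
x(K) = -9*(5 + K)*(12 + K² + 8*K)
77177/x(H(0, 6)*(-5) + 3) = 77177/((-9*(5 + (2*(-5) + 3))*(12 + (2*(-5) + 3)² + 8*(2*(-5) + 3)))) = 77177/((-9*(5 + (-10 + 3))*(12 + (-10 + 3)² + 8*(-10 + 3)))) = 77177/((-9*(5 - 7)*(12 + (-7)² + 8*(-7)))) = 77177/((-9*(-2)*(12 + 49 - 56))) = 77177/((-9*(-2)*5)) = 77177/90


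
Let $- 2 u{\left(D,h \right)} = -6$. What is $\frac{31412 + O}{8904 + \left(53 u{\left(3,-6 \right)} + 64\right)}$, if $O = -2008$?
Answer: $\frac{29404}{9127} \approx 3.2216$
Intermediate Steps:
$u{\left(D,h \right)} = 3$ ($u{\left(D,h \right)} = \left(- \frac{1}{2}\right) \left(-6\right) = 3$)
$\frac{31412 + O}{8904 + \left(53 u{\left(3,-6 \right)} + 64\right)} = \frac{31412 - 2008}{8904 + \left(53 \cdot 3 + 64\right)} = \frac{29404}{8904 + \left(159 + 64\right)} = \frac{29404}{8904 + 223} = \frac{29404}{9127}$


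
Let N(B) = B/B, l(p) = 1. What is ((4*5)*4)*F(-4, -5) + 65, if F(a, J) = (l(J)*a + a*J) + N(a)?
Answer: 1425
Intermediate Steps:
N(B) = 1
F(a, J) = 1 + a + J*a (F(a, J) = (1*a + a*J) + 1 = (a + J*a) + 1 = 1 + a + J*a)
((4*5)*4)*F(-4, -5) + 65 = ((4*5)*4)*(1 - 4 - 5*(-4)) + 65 = (20*4)*(1 - 4 + 20) + 65 = 80*17 + 65 = 1360 + 65 = 1425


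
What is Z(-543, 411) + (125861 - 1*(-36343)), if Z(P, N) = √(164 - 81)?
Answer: 162204 + √83 ≈ 1.6221e+5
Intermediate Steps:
Z(P, N) = √83
Z(-543, 411) + (125861 - 1*(-36343)) = √83 + (125861 - 1*(-36343)) = √83 + (125861 + 36343) = √83 + 162204 = 162204 + √83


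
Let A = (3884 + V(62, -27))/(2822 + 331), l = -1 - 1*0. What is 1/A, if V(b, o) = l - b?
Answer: 3153/3821 ≈ 0.82518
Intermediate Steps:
l = -1 (l = -1 + 0 = -1)
V(b, o) = -1 - b
A = 3821/3153 (A = (3884 + (-1 - 1*62))/(2822 + 331) = (3884 + (-1 - 62))/3153 = (3884 - 63)*(1/3153) = 3821*(1/3153) = 3821/3153 ≈ 1.2119)
1/A = 1/(3821/3153) = 3153/3821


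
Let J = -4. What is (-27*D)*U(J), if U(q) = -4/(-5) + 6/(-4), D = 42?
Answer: 3969/5 ≈ 793.80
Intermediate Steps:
U(q) = -7/10 (U(q) = -4*(-1/5) + 6*(-1/4) = 4/5 - 3/2 = -7/10)
(-27*D)*U(J) = -27*42*(-7/10) = -1134*(-7/10) = 3969/5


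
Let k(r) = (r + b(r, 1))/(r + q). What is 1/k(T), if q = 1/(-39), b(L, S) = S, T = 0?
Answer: -1/39 ≈ -0.025641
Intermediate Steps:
q = -1/39 ≈ -0.025641
k(r) = (1 + r)/(-1/39 + r) (k(r) = (r + 1)/(r - 1/39) = (1 + r)/(-1/39 + r))
1/k(T) = 1/(39*(1 + 0)/(-1 + 39*0)) = 1/(39*1/(-1 + 0)) = 1/(39*1/(-1)) = 1/(39*(-1)*1) = 1/(-39) = -1/39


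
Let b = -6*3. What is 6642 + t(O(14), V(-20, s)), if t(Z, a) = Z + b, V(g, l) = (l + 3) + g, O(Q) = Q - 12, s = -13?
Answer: 6626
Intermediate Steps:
O(Q) = -12 + Q
V(g, l) = 3 + g + l (V(g, l) = (3 + l) + g = 3 + g + l)
b = -18
t(Z, a) = -18 + Z (t(Z, a) = Z - 18 = -18 + Z)
6642 + t(O(14), V(-20, s)) = 6642 + (-18 + (-12 + 14)) = 6642 + (-18 + 2) = 6642 - 16 = 6626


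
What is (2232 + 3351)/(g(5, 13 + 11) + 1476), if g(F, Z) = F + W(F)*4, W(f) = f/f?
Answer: 1861/495 ≈ 3.7596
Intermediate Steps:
W(f) = 1
g(F, Z) = 4 + F (g(F, Z) = F + 1*4 = F + 4 = 4 + F)
(2232 + 3351)/(g(5, 13 + 11) + 1476) = (2232 + 3351)/((4 + 5) + 1476) = 5583/(9 + 1476) = 5583/1485 = 5583*(1/1485) = 1861/495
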